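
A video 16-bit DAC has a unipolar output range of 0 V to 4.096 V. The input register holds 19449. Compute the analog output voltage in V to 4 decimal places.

1.2156 V

LSB = 4.096 V / 2^16 = 62.50 µV.
V_out = 0 + 19449 × 6.25e-05 V = 1.21556 V.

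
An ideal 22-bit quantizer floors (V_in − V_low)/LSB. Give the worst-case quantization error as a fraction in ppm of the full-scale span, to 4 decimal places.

0.2384 ppm

Truncating → worst-case error = 1 LSB = V_FS/2^22, so 1e+06/4194304 = 0.238419 ppm of full scale.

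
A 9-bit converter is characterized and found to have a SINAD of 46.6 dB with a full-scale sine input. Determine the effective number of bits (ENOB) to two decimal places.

ENOB = (SINAD − 1.76) / 6.02 = (46.6 − 1.76)/6.02 = 7.449.

7.45 bits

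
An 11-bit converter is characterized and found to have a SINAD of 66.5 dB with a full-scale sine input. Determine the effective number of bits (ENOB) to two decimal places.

ENOB = (SINAD − 1.76) / 6.02 = (66.5 − 1.76)/6.02 = 10.754.

10.75 bits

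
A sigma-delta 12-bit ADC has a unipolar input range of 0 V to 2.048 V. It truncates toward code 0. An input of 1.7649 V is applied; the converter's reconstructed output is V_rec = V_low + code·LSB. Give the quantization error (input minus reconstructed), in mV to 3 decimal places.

One LSB is 2.048 V / 4096 = 0.500 mV.
(V_in − V_low)/LSB = (1.7649 − 0)/0.0005 = 3529.8000 → code 3529 (floor).
Code 3529 maps back to 0 + 3529×0.0005 V = 1.7645 V.
Difference: 0.0004 V → 0.400 mV.

0.400 mV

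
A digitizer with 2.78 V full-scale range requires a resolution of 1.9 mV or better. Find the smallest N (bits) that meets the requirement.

11 bits

Number of steps required ≥ 2.78 V / 1.9 mV = 1463.16.
Need 2^N ≥ 1463.16; 2^10 = 1024, 2^11 = 2048.
Minimum N = 11.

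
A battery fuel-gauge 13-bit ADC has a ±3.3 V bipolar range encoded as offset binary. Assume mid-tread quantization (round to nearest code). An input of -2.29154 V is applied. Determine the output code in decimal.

LSB = 6.6 V / 8192 = 0.806 mV.
Input sits at 1251.713 steps above V_low.
Round → code 1252.

code 1252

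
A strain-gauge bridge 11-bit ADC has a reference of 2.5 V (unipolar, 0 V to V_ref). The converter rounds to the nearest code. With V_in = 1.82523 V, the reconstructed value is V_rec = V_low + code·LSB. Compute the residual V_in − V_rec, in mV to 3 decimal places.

0.279 mV

One LSB is 2.5 V / 2048 = 1.221 mV.
(1.82523 − 0)/0.0012207 = 1495.2284; round gives code 1495.
Reconstructed: 1.8249512 V.
V_in − V_rec = 0.000278828 V = 0.279 mV.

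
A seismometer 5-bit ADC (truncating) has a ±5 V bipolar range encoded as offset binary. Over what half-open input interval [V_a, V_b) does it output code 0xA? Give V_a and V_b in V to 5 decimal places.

LSB = 10/2^5 = 312.500 mV.
Code 0xA = 10 decimal.
V_a = V_low + 10·LSB = -1.875 V; V_b = V_low + 11·LSB = -1.5625 V.

[-1.87500 V, -1.56250 V)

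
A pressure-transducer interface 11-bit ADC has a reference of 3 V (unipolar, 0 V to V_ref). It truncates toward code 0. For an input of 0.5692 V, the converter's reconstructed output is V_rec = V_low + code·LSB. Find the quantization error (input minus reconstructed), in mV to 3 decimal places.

0.841 mV

LSB = 3/2^11 = 1.465 mV.
(0.5692 − 0)/0.00146484 = 388.5739; ⌊·⌋ gives code 388.
V_rec = 0 + 388·0.00146484 = 0.56835938 V.
Difference: 0.000840625 V → 0.841 mV.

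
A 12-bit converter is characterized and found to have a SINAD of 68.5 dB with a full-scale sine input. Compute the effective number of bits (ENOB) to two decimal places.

11.09 bits

ENOB = (SINAD − 1.76) / 6.02 = (68.5 − 1.76)/6.02 = 11.086.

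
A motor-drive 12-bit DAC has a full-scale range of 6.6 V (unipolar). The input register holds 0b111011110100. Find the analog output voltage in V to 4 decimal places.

LSB = 6.6 V / 2^12 = 1.611 mV.
Code 0b111011110100 = 3828 decimal.
V_out = 0 + 3828 × 0.00161133 V = 6.16816 V.

6.1682 V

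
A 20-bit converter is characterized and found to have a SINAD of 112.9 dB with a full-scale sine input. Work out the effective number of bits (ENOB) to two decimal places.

18.46 bits

ENOB = (SINAD − 1.76) / 6.02 = (112.9 − 1.76)/6.02 = 18.462.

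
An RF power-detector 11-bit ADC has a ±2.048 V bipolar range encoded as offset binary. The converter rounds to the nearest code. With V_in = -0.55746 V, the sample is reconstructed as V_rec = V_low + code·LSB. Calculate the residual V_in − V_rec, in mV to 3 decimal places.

One LSB is 4.096 V / 2048 = 2.000 mV.
(-0.55746 − (−2.048))/0.002 = 745.2700; round gives code 745.
V_rec = (−2.048) + 745·0.002 = -0.558 V.
Difference: 0.00054 V → 0.540 mV.

0.540 mV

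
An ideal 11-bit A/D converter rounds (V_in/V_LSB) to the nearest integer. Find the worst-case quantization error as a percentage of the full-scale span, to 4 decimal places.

0.0244 %

Rounding → worst-case error = ½ LSB = V_FS/2^12, so 100/4096 = 0.0244141 % of full scale.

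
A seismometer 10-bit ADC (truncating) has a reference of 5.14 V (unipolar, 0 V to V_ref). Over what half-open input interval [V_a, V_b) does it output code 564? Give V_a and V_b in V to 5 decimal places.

[2.83102 V, 2.83604 V)

LSB = 5.14/2^10 = 5.020 mV.
V_a = V_low + 564·LSB = 2.83102 V; V_b = V_low + 565·LSB = 2.83604 V.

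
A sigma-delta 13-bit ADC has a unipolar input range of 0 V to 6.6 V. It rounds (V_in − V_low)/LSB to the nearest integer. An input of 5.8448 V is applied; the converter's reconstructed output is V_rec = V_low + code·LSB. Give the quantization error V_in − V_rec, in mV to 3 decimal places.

-0.293 mV

One LSB is 6.6 V / 8192 = 0.806 mV.
(V_in − V_low)/LSB = (5.8448 − 0)/0.000805664 = 7254.6366 → code 7255 (round).
Code 7255 maps back to 0 + 7255×0.000805664 V = 5.8450928 V.
Difference: -0.000292773 V → -0.293 mV.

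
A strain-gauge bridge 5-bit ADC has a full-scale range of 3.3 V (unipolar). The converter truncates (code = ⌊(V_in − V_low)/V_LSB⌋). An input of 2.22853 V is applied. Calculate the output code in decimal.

code 21

With 32 levels over 3.3 V, one step is 103.125 mV.
(V_in − V_low)/LSB = (2.22853 − 0) / 0.103125 = 21.610.
Floor → code 21.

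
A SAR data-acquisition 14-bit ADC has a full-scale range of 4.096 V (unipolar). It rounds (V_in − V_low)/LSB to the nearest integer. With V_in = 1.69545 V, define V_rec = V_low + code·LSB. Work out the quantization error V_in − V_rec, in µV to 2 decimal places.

-50.00 µV

LSB = 4.096/2^14 = 250.00 µV.
(V_in − V_low)/LSB = (1.69545 − 0)/0.00025 = 6781.8000 → code 6782 (round).
Code 6782 maps back to 0 + 6782×0.00025 V = 1.6955 V.
Difference: -5e-05 V → -50.00 µV.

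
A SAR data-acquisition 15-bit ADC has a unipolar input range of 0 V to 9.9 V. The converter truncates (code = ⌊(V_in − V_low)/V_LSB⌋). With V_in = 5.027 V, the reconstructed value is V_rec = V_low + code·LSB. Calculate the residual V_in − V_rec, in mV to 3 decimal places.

0.260 mV

Step size: 9.9 V ÷ 2^15 = 302.12 µV.
Scaled input = 16638.8622 LSBs, so code = 16638.
Reconstructed: 5.0267395 V.
Difference: 0.000260498 V → 0.260 mV.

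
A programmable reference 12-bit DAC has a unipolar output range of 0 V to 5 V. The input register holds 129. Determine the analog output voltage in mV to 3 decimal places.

157.471 mV

LSB = 5 V / 2^12 = 1.221 mV.
V_out = 0 + 129 × 0.0012207 V = 0.157471 V.
= 157.471 mV.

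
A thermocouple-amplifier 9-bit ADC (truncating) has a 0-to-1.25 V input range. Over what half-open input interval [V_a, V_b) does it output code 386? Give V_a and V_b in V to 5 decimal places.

LSB = 1.25/2^9 = 2.441 mV.
V_a = V_low + 386·LSB = 0.942383 V; V_b = V_low + 387·LSB = 0.944824 V.

[0.94238 V, 0.94482 V)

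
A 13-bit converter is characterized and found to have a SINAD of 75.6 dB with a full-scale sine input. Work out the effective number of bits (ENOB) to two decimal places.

12.27 bits

ENOB = (SINAD − 1.76) / 6.02 = (75.6 − 1.76)/6.02 = 12.266.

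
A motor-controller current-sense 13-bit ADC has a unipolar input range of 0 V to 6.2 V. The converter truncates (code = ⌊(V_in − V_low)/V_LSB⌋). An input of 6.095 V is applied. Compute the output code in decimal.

With 8192 levels over 6.2 V, one step is 0.757 mV.
(V_in − V_low)/LSB = (6.095 − 0) / 0.000756836 = 8053.265.
⌊·⌋(8053.265) = 8053.

code 8053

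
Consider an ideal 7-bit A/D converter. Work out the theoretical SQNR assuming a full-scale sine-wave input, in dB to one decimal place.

SNR ≈ 6.02·N + 1.76 dB = 6.02·7 + 1.76 = 43.90 dB.

43.9 dB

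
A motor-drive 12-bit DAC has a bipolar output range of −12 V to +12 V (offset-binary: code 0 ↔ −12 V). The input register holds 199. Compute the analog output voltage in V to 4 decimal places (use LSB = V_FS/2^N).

-10.8340 V

LSB = 24 V / 2^12 = 5.859 mV.
V_out = (−12) + 199 × 0.00585938 V = -10.834 V.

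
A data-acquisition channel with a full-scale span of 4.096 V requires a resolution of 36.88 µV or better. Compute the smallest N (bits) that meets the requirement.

Number of steps required ≥ 4.096 V / 36.88 µV = 111062.91.
Need 2^N ≥ 111062.91; 2^16 = 65536, 2^17 = 131072.
Minimum N = 17.

17 bits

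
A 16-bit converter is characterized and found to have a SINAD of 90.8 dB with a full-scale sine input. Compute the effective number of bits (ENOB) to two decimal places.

ENOB = (SINAD − 1.76) / 6.02 = (90.8 − 1.76)/6.02 = 14.791.

14.79 bits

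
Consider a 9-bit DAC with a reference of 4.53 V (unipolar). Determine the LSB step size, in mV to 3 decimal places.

8.848 mV

Full-scale span = 4.53 V.
LSB = 4.53 / 2^9 = 4.53 / 512 = 0.00884766 V = 8.848 mV.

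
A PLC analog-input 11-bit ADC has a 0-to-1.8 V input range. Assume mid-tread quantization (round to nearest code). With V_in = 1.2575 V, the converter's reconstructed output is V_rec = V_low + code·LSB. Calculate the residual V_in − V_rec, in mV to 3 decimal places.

LSB = 1.8/2^11 = 0.879 mV.
(V_in − V_low)/LSB = (1.2575 − 0)/0.000878906 = 1430.7556 → code 1431 (round).
V_rec = 0 + 1431·0.000878906 = 1.2577148 V.
V_in − V_rec = -0.000214844 V = -0.215 mV.

-0.215 mV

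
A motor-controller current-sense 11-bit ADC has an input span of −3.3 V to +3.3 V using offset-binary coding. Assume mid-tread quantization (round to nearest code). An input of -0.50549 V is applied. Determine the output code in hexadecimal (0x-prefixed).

code 0x363 (decimal 867)

With 2048 levels over 6.6 V, one step is 3.223 mV.
(V_in − V_low)/LSB = (-0.50549 − (−3.3)) / 0.00322266 = 867.145.
round(867.145) = 867.
In hexadecimal (0x-prefixed): 0x363.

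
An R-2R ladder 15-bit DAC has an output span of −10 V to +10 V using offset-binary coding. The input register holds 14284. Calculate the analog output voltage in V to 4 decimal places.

-1.2817 V

LSB = 20 V / 2^15 = 0.610 mV.
V_out = (−10) + 14284 × 0.000610352 V = -1.28174 V.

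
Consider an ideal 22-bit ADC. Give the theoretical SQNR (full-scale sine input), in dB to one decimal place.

134.2 dB

SNR ≈ 6.02·N + 1.76 dB = 6.02·22 + 1.76 = 134.20 dB.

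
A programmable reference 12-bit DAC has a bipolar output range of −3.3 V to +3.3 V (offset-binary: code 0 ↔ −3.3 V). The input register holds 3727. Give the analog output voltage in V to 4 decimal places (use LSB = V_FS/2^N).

2.7054 V

LSB = 6.6 V / 2^12 = 1.611 mV.
V_out = (−3.3) + 3727 × 0.00161133 V = 2.70542 V.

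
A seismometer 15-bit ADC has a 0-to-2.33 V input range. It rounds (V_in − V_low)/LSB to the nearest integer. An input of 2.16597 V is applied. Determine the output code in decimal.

code 30461

LSB = 2.33 V / 32768 = 71.11 µV.
Input sits at 30461.161 steps above V_low.
Round → code 30461.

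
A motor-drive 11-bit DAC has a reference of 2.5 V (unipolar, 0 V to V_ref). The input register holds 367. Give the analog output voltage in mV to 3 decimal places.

LSB = 2.5 V / 2^11 = 1.221 mV.
V_out = 0 + 367 × 0.0012207 V = 0.447998 V.
= 447.998 mV.

447.998 mV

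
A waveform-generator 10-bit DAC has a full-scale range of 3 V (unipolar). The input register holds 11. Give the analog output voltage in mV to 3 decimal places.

32.227 mV

LSB = 3 V / 2^10 = 2.930 mV.
V_out = 0 + 11 × 0.00292969 V = 0.0322266 V.
= 32.227 mV.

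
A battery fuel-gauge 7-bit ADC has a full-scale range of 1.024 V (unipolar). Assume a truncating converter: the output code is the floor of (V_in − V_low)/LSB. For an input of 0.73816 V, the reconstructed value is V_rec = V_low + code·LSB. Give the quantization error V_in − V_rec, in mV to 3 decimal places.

2.160 mV

LSB = 1.024/2^7 = 8.000 mV.
(V_in − V_low)/LSB = (0.73816 − 0)/0.008 = 92.2700 → code 92 (floor).
Reconstructed: 0.736 V.
V_in − V_rec = 0.00216 V = 2.160 mV.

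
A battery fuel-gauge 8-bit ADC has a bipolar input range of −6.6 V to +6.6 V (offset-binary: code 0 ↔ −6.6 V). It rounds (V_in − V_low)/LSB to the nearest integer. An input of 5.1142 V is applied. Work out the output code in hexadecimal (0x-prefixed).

code 0xE3 (decimal 227)

Full-scale span = 13.2 V; LSB = 13.2/2^8 = 51.562 mV.
(5.1142 − (−6.6)) / 0.0515625 = 227.184 LSBs.
Round → code 227.
In hexadecimal (0x-prefixed): 0xE3.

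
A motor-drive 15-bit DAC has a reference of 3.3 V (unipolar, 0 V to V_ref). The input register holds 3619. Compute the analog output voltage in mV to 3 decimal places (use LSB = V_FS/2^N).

LSB = 3.3 V / 2^15 = 100.71 µV.
V_out = 0 + 3619 × 0.000100708 V = 0.364462 V.
= 364.462 mV.

364.462 mV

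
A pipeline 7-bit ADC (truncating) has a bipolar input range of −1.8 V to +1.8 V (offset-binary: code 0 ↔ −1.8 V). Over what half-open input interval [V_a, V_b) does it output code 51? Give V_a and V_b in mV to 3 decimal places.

[-365.625 mV, -337.500 mV)

LSB = 3.6/2^7 = 28.125 mV.
V_a = V_low + 51·LSB = -0.365625 V; V_b = V_low + 52·LSB = -0.3375 V.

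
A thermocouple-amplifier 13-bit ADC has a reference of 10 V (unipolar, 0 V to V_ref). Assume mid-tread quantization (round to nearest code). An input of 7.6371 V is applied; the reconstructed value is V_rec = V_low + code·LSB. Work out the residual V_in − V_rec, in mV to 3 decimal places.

0.381 mV

LSB = 10/2^13 = 1.221 mV.
Scaled input = 6256.3123 LSBs, so code = 6256.
V_rec = 0 + 6256·0.0012207 = 7.6367188 V.
Error = 7.6371 − 7.6367188 = 0.00038125 V = 0.381 mV.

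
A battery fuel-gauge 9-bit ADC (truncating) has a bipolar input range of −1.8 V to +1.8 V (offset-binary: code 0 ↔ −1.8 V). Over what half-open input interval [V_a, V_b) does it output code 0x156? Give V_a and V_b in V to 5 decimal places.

LSB = 3.6/2^9 = 7.031 mV.
Code 0x156 = 342 decimal.
V_a = V_low + 342·LSB = 0.604688 V; V_b = V_low + 343·LSB = 0.611719 V.

[0.60469 V, 0.61172 V)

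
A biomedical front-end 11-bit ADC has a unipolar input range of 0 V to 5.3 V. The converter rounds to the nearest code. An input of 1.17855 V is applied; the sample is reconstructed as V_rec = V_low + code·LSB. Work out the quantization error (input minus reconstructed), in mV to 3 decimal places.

Step size: 5.3 V ÷ 2^11 = 2.588 mV.
(1.17855 − 0)/0.00258789 = 455.4095; round gives code 455.
Code 455 maps back to 0 + 455×0.00258789 V = 1.1774902 V.
Error = 1.17855 − 1.1774902 = 0.00105977 V = 1.060 mV.

1.060 mV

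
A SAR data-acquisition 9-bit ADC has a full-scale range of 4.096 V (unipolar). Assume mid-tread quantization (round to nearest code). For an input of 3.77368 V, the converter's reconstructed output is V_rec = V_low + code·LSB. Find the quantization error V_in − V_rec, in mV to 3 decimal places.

-2.320 mV

Step size: 4.096 V ÷ 2^9 = 8.000 mV.
(3.77368 − 0)/0.008 = 471.7100; round gives code 472.
Reconstructed: 3.776 V.
Difference: -0.00232 V → -2.320 mV.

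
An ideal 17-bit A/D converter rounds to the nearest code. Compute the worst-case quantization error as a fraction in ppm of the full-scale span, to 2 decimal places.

3.81 ppm

Rounding → worst-case error = ½ LSB = V_FS/2^18, so 1e+06/262144 = 3.8147 ppm of full scale.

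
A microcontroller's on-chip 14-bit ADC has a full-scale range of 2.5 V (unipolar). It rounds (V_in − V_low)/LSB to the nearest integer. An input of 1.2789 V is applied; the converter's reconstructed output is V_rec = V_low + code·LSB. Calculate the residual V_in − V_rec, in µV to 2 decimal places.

60.89 µV

Step size: 2.5 V ÷ 2^14 = 152.59 µV.
(V_in − V_low)/LSB = (1.2789 − 0)/0.000152588 = 8381.3990 → code 8381 (round).
V_rec = 0 + 8381·0.000152588 = 1.2788391 V.
Error = 1.2789 − 1.2788391 = 6.08887e-05 V = 60.89 µV.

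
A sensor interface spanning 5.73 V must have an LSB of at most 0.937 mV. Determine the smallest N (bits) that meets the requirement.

13 bits

Number of steps required ≥ 5.73 V / 0.937 mV = 6115.26.
Need 2^N ≥ 6115.26; 2^12 = 4096, 2^13 = 8192.
Minimum N = 13.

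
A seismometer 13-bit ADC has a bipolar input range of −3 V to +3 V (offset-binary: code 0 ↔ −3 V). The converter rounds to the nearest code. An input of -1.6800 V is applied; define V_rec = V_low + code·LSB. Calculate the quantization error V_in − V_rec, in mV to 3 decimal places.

LSB = 6/2^13 = 0.732 mV.
(-1.6800 − (−3))/0.000732422 = 1802.2400; round gives code 1802.
V_rec = (−3) + 1802·0.000732422 = -1.6801758 V.
V_in − V_rec = 0.000175781 V = 0.176 mV.

0.176 mV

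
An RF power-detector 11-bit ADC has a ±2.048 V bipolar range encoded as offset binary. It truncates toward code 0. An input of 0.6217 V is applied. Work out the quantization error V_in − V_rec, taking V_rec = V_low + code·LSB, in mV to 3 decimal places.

LSB = 4.096/2^11 = 2.000 mV.
(0.6217 − (−2.048))/0.002 = 1334.8500; ⌊·⌋ gives code 1334.
V_rec = (−2.048) + 1334·0.002 = 0.62 V.
Error = 0.6217 − 0.62 = 0.0017 V = 1.700 mV.

1.700 mV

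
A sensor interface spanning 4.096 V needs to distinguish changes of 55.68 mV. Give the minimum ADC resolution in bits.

Number of steps required ≥ 4.096 V / 55.68 mV = 73.56.
Need 2^N ≥ 73.56; 2^6 = 64, 2^7 = 128.
Minimum N = 7.

7 bits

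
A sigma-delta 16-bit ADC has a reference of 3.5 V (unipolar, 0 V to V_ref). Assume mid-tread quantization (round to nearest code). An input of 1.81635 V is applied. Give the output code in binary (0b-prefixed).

LSB = 3.5 V / 65536 = 53.41 µV.
Input sits at 34010.375 steps above V_low.
Round → code 34010.
In binary (0b-prefixed): 0b1000010011011010.

code 0b1000010011011010 (decimal 34010)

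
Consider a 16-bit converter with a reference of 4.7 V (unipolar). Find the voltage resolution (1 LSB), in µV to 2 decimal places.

Full-scale span = 4.7 V.
LSB = 4.7 / 2^16 = 4.7 / 65536 = 7.17163e-05 V = 71.72 µV.

71.72 µV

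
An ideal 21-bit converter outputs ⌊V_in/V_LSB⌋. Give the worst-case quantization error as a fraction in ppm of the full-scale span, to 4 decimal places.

Truncating → worst-case error = 1 LSB = V_FS/2^21, so 1e+06/2097152 = 0.476837 ppm of full scale.

0.4768 ppm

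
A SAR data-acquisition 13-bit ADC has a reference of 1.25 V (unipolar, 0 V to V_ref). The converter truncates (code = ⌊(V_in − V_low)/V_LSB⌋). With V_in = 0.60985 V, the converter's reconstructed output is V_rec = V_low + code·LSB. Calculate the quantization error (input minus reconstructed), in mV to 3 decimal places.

One LSB is 1.25 V / 8192 = 152.59 µV.
(0.60985 − 0)/0.000152588 = 3996.7130; ⌊·⌋ gives code 3996.
Reconstructed: 0.60974121 V.
Difference: 0.000108789 V → 0.109 mV.

0.109 mV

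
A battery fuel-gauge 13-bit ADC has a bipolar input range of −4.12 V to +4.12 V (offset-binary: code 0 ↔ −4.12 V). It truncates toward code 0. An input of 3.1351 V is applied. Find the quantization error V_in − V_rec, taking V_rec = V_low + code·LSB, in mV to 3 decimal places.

Step size: 8.24 V ÷ 2^13 = 1.006 mV.
(3.1351 − (−4.12))/0.00100586 = 7212.8373; ⌊·⌋ gives code 7212.
V_rec = (−4.12) + 7212·0.00100586 = 3.1342578 V.
Difference: 0.000842188 V → 0.842 mV.

0.842 mV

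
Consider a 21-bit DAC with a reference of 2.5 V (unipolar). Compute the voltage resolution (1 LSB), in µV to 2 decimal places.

Full-scale span = 2.5 V.
LSB = 2.5 / 2^21 = 2.5 / 2097152 = 1.19209e-06 V = 1.19 µV.

1.19 µV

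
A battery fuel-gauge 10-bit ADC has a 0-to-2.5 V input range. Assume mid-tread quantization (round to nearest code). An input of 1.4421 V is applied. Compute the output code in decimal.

code 591

With 1024 levels over 2.5 V, one step is 2.441 mV.
Input sits at 590.684 steps above V_low.
Round → code 591.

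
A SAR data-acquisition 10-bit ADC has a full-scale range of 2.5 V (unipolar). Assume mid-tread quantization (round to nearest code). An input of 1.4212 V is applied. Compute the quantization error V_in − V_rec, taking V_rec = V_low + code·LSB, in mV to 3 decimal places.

0.302 mV

One LSB is 2.5 V / 1024 = 2.441 mV.
Scaled input = 582.1235 LSBs, so code = 582.
Code 582 maps back to 0 + 582×0.00244141 V = 1.4208984 V.
Error = 1.4212 − 1.4208984 = 0.000301563 V = 0.302 mV.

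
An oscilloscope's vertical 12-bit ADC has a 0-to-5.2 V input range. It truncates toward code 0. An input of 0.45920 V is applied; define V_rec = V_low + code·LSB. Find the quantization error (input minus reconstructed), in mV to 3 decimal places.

Step size: 5.2 V ÷ 2^12 = 1.270 mV.
(0.45920 − 0)/0.00126953 = 361.7083; ⌊·⌋ gives code 361.
V_rec = 0 + 361·0.00126953 = 0.45830078 V.
Difference: 0.000899219 V → 0.899 mV.

0.899 mV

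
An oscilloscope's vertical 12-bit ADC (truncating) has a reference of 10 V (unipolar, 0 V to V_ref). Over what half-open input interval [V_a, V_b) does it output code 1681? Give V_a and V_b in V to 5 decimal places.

[4.10400 V, 4.10645 V)

LSB = 10/2^12 = 2.441 mV.
V_a = V_low + 1681·LSB = 4.104 V; V_b = V_low + 1682·LSB = 4.10645 V.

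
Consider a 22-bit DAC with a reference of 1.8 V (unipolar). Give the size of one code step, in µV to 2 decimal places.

Full-scale span = 1.8 V.
LSB = 1.8 / 2^22 = 1.8 / 4194304 = 4.29153e-07 V = 0.43 µV.

0.43 µV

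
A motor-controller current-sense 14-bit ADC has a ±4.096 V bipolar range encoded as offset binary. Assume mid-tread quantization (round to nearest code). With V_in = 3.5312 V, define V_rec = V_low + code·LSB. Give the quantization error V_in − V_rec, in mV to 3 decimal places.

LSB = 8.192/2^14 = 0.500 mV.
Scaled input = 15254.4000 LSBs, so code = 15254.
V_rec = (−4.096) + 15254·0.0005 = 3.531 V.
Error = 3.5312 − 3.531 = 0.0002 V = 0.200 mV.

0.200 mV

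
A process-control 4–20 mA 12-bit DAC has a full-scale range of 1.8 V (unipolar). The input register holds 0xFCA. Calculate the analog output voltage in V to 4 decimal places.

LSB = 1.8 V / 2^12 = 439.45 µV.
Code 0xFCA = 4042 decimal.
V_out = 0 + 4042 × 0.000439453 V = 1.77627 V.

1.7763 V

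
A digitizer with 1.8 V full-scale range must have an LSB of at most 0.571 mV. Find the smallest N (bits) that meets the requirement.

12 bits

Number of steps required ≥ 1.8 V / 0.571 mV = 3152.36.
Need 2^N ≥ 3152.36; 2^11 = 2048, 2^12 = 4096.
Minimum N = 12.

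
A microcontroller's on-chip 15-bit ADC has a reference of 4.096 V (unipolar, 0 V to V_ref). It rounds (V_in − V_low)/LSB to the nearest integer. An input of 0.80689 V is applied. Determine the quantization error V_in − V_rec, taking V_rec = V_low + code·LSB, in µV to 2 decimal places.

LSB = 4.096/2^15 = 125.00 µV.
(0.80689 − 0)/0.000125 = 6455.1200; round gives code 6455.
Reconstructed: 0.806875 V.
Error = 0.80689 − 0.806875 = 1.5e-05 V = 15.00 µV.

15.00 µV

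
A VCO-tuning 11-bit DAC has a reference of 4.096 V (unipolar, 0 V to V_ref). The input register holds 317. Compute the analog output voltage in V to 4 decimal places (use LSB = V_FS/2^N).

LSB = 4.096 V / 2^11 = 2.000 mV.
V_out = 0 + 317 × 0.002 V = 0.634 V.

0.6340 V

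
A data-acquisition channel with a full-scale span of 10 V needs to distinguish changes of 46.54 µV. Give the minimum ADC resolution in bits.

18 bits

Number of steps required ≥ 10 V / 46.54 µV = 214868.93.
Need 2^N ≥ 214868.93; 2^17 = 131072, 2^18 = 262144.
Minimum N = 18.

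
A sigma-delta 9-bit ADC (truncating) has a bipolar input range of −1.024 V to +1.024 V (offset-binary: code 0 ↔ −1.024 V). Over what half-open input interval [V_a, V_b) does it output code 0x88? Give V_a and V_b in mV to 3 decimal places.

[-480.000 mV, -476.000 mV)

LSB = 2.048/2^9 = 4.000 mV.
Code 0x88 = 136 decimal.
V_a = V_low + 136·LSB = -0.48 V; V_b = V_low + 137·LSB = -0.476 V.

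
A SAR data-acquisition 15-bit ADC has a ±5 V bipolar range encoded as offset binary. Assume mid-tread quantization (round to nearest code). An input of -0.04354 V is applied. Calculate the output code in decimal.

Full-scale span = 10 V; LSB = 10/2^15 = 305.18 µV.
(V_in − V_low)/LSB = (-0.04354 − (−5)) / 0.000305176 = 16241.328.
round(16241.328) = 16241.

code 16241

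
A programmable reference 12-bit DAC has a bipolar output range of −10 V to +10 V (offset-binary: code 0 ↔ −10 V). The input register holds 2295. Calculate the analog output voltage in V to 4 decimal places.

LSB = 20 V / 2^12 = 4.883 mV.
V_out = (−10) + 2295 × 0.00488281 V = 1.20605 V.

1.2061 V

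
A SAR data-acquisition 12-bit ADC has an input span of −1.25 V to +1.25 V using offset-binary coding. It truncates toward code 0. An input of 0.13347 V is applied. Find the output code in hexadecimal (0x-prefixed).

LSB = 2.5 V / 4096 = 0.610 mV.
(V_in − V_low)/LSB = (0.13347 − (−1.25)) / 0.000610352 = 2266.677.
Floor → code 2266.
In hexadecimal (0x-prefixed): 0x8DA.

code 0x8DA (decimal 2266)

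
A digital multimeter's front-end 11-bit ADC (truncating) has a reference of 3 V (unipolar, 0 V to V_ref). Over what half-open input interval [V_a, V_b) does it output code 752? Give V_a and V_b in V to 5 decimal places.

[1.10156 V, 1.10303 V)

LSB = 3/2^11 = 1.465 mV.
V_a = V_low + 752·LSB = 1.10156 V; V_b = V_low + 753·LSB = 1.10303 V.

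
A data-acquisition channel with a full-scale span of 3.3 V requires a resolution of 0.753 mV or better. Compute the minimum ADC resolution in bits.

Number of steps required ≥ 3.3 V / 0.753 mV = 4382.47.
Need 2^N ≥ 4382.47; 2^12 = 4096, 2^13 = 8192.
Minimum N = 13.

13 bits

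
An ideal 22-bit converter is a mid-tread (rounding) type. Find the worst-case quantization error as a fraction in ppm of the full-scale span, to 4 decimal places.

0.1192 ppm

Rounding → worst-case error = ½ LSB = V_FS/2^23, so 1e+06/8388608 = 0.119209 ppm of full scale.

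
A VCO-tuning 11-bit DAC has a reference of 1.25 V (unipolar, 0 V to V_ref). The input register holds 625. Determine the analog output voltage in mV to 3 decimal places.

LSB = 1.25 V / 2^11 = 0.610 mV.
V_out = 0 + 625 × 0.000610352 V = 0.38147 V.
= 381.470 mV.

381.470 mV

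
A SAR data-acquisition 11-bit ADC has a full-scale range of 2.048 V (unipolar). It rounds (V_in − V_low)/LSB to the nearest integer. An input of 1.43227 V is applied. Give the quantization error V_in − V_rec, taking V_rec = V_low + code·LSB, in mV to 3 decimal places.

Step size: 2.048 V ÷ 2^11 = 1.000 mV.
(1.43227 − 0)/0.001 = 1432.2700; round gives code 1432.
V_rec = 0 + 1432·0.001 = 1.432 V.
V_in − V_rec = 0.00027 V = 0.270 mV.

0.270 mV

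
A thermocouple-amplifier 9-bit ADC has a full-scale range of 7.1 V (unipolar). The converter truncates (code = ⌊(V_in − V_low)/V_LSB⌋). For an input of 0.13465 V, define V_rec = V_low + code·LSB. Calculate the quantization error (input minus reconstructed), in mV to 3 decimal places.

One LSB is 7.1 V / 512 = 13.867 mV.
(0.13465 − 0)/0.0138672 = 9.7100; ⌊·⌋ gives code 9.
V_rec = 0 + 9·0.0138672 = 0.12480469 V.
Difference: 0.00984531 V → 9.845 mV.

9.845 mV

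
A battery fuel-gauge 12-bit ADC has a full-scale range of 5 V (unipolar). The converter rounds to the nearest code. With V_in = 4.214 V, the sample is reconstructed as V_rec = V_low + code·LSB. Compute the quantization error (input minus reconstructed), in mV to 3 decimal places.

0.133 mV

Step size: 5 V ÷ 2^12 = 1.221 mV.
(4.214 − 0)/0.0012207 = 3452.1088; round gives code 3452.
Code 3452 maps back to 0 + 3452×0.0012207 V = 4.2138672 V.
Error = 4.214 − 4.2138672 = 0.000132813 V = 0.133 mV.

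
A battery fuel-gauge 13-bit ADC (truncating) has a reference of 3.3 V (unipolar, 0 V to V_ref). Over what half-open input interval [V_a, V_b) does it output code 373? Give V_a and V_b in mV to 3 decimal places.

[150.256 mV, 150.659 mV)

LSB = 3.3/2^13 = 402.83 µV.
V_a = V_low + 373·LSB = 0.150256 V; V_b = V_low + 374·LSB = 0.150659 V.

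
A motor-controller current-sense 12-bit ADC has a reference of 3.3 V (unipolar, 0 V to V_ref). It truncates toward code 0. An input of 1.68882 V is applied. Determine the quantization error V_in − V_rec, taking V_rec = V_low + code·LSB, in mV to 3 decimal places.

0.148 mV

Step size: 3.3 V ÷ 2^12 = 0.806 mV.
(V_in − V_low)/LSB = (1.68882 − 0)/0.000805664 = 2096.1839 → code 2096 (floor).
V_rec = 0 + 2096·0.000805664 = 1.6886719 V.
Error = 1.68882 − 1.6886719 = 0.000148125 V = 0.148 mV.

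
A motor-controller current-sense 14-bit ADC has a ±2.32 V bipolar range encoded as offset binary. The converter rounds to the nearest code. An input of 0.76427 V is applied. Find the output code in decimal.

With 16384 levels over 4.64 V, one step is 283.20 µV.
(V_in − V_low)/LSB = (0.76427 − (−2.32)) / 0.000283203 = 10890.664.
round(10890.664) = 10891.

code 10891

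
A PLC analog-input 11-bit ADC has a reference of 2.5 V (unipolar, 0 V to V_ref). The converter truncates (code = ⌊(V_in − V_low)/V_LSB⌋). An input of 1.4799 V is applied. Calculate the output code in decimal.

code 1212

With 2048 levels over 2.5 V, one step is 1.221 mV.
(V_in − V_low)/LSB = (1.4799 − 0) / 0.0012207 = 1212.334.
⌊·⌋(1212.334) = 1212.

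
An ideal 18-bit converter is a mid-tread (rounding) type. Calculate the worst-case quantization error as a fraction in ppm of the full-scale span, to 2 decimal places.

Rounding → worst-case error = ½ LSB = V_FS/2^19, so 1e+06/524288 = 1.90735 ppm of full scale.

1.91 ppm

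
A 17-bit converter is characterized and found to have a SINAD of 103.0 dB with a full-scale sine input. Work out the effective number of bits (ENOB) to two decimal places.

ENOB = (SINAD − 1.76) / 6.02 = (103.0 − 1.76)/6.02 = 16.817.

16.82 bits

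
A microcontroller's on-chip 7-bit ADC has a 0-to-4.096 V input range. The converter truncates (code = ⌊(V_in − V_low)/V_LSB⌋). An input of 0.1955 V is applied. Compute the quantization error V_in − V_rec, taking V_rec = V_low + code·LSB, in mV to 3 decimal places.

3.500 mV

One LSB is 4.096 V / 128 = 32.000 mV.
(V_in − V_low)/LSB = (0.1955 − 0)/0.032 = 6.1094 → code 6 (floor).
Reconstructed: 0.192 V.
Difference: 0.0035 V → 3.500 mV.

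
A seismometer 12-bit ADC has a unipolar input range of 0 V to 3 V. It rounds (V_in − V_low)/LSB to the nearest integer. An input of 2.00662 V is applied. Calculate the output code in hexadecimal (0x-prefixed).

With 4096 levels over 3 V, one step is 0.732 mV.
Input sits at 2739.705 steps above V_low.
So the output code is 2740.
In hexadecimal (0x-prefixed): 0xAB4.

code 0xAB4 (decimal 2740)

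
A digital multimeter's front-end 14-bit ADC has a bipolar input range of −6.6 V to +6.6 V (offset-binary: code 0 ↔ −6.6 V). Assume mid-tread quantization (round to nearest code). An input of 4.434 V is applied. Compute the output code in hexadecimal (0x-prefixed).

Full-scale span = 13.2 V; LSB = 13.2/2^14 = 0.806 mV.
(4.434 − (−6.6)) / 0.000805664 = 13695.535 LSBs.
round(13695.535) = 13696.
In hexadecimal (0x-prefixed): 0x3580.

code 0x3580 (decimal 13696)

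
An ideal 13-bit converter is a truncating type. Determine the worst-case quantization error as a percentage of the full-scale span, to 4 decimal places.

0.0122 %

Truncating → worst-case error = 1 LSB = V_FS/2^13, so 100/8192 = 0.012207 % of full scale.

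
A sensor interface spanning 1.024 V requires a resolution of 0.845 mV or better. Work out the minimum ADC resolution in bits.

11 bits

Number of steps required ≥ 1.024 V / 0.845 mV = 1211.83.
Need 2^N ≥ 1211.83; 2^10 = 1024, 2^11 = 2048.
Minimum N = 11.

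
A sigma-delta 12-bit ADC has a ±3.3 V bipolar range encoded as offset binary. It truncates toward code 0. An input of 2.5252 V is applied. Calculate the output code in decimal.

code 3615

With 4096 levels over 6.6 V, one step is 1.611 mV.
(V_in − V_low)/LSB = (2.5252 − (−3.3)) / 0.00161133 = 3615.154.
So the output code is 3615.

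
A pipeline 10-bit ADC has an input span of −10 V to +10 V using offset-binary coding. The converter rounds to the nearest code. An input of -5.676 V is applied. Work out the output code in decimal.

code 221

LSB = 20 V / 1024 = 19.531 mV.
(-5.676 − (−10)) / 0.0195312 = 221.389 LSBs.
So the output code is 221.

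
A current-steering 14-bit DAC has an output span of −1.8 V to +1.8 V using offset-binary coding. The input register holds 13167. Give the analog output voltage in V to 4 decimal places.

1.0931 V

LSB = 3.6 V / 2^14 = 219.73 µV.
V_out = (−1.8) + 13167 × 0.000219727 V = 1.09314 V.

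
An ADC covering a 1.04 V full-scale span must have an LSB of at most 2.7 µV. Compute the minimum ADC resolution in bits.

19 bits

Number of steps required ≥ 1.04 V / 2.7 µV = 385185.19.
Need 2^N ≥ 385185.19; 2^18 = 262144, 2^19 = 524288.
Minimum N = 19.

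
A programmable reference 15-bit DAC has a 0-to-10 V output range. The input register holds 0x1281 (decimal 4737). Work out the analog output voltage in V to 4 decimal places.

1.4456 V

LSB = 10 V / 2^15 = 305.18 µV.
Code 0x1281 = 4737 decimal.
V_out = 0 + 4737 × 0.000305176 V = 1.44562 V.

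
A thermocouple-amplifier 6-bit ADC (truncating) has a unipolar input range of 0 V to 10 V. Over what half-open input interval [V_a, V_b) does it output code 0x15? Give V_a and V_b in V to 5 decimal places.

LSB = 10/2^6 = 156.250 mV.
Code 0x15 = 21 decimal.
V_a = V_low + 21·LSB = 3.28125 V; V_b = V_low + 22·LSB = 3.4375 V.

[3.28125 V, 3.43750 V)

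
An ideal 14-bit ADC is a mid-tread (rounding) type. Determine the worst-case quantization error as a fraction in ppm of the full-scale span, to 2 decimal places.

Rounding → worst-case error = ½ LSB = V_FS/2^15, so 1e+06/32768 = 30.5176 ppm of full scale.

30.52 ppm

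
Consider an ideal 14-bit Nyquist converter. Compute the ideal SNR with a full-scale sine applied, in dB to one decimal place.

SNR ≈ 6.02·N + 1.76 dB = 6.02·14 + 1.76 = 86.04 dB.

86.0 dB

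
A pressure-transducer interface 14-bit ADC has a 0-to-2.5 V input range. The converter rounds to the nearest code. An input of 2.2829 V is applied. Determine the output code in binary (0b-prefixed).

Full-scale span = 2.5 V; LSB = 2.5/2^14 = 152.59 µV.
(2.2829 − 0) / 0.000152588 = 14961.213 LSBs.
Round → code 14961.
In binary (0b-prefixed): 0b11101001110001.

code 0b11101001110001 (decimal 14961)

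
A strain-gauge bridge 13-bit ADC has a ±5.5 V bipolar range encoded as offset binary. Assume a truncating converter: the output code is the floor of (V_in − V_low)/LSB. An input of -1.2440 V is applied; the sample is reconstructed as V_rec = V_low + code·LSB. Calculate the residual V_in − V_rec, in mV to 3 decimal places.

LSB = 11/2^13 = 1.343 mV.
(V_in − V_low)/LSB = (-1.2440 − (−5.5))/0.00134277 = 3169.5593 → code 3169 (floor).
Reconstructed: -1.244751 V.
Difference: 0.000750977 V → 0.751 mV.

0.751 mV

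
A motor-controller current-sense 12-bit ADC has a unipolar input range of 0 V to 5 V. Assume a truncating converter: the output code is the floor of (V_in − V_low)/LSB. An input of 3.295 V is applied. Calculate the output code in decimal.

Full-scale span = 5 V; LSB = 5/2^12 = 1.221 mV.
(3.295 − 0) / 0.0012207 = 2699.264 LSBs.
So the output code is 2699.

code 2699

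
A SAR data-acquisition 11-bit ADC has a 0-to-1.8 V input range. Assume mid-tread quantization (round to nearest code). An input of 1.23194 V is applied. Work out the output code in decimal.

code 1402

With 2048 levels over 1.8 V, one step is 0.879 mV.
(1.23194 − 0) / 0.000878906 = 1401.674 LSBs.
Round → code 1402.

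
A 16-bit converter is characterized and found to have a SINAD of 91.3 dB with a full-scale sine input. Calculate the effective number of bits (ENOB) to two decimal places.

ENOB = (SINAD − 1.76) / 6.02 = (91.3 − 1.76)/6.02 = 14.874.

14.87 bits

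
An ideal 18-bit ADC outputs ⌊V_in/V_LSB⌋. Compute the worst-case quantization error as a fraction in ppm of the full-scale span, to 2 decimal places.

3.81 ppm

Truncating → worst-case error = 1 LSB = V_FS/2^18, so 1e+06/262144 = 3.8147 ppm of full scale.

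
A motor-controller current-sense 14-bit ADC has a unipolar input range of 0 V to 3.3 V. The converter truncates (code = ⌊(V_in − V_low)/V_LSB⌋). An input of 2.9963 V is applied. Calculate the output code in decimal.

code 14876

With 16384 levels over 3.3 V, one step is 201.42 µV.
Input sits at 14876.176 steps above V_low.
⌊·⌋(14876.176) = 14876.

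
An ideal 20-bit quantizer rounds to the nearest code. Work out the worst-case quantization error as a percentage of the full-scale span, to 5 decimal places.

0.00005 %

Rounding → worst-case error = ½ LSB = V_FS/2^21, so 100/2097152 = 4.76837e-05 % of full scale.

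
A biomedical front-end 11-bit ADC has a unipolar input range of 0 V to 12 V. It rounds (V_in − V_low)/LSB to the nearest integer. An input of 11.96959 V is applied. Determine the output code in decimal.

code 2043

Full-scale span = 12 V; LSB = 12/2^11 = 5.859 mV.
Input sits at 2042.810 steps above V_low.
round(2042.810) = 2043.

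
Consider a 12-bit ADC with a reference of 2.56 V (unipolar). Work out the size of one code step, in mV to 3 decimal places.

0.625 mV

Full-scale span = 2.56 V.
LSB = 2.56 / 2^12 = 2.56 / 4096 = 0.000625 V = 0.625 mV.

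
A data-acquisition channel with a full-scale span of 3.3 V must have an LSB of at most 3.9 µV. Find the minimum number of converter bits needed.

Number of steps required ≥ 3.3 V / 3.9 µV = 846153.85.
Need 2^N ≥ 846153.85; 2^19 = 524288, 2^20 = 1048576.
Minimum N = 20.

20 bits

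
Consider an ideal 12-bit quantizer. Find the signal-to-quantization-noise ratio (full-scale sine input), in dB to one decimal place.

74.0 dB

SNR ≈ 6.02·N + 1.76 dB = 6.02·12 + 1.76 = 74.00 dB.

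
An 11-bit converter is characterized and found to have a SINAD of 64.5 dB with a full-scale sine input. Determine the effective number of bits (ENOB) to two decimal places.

ENOB = (SINAD − 1.76) / 6.02 = (64.5 − 1.76)/6.02 = 10.422.

10.42 bits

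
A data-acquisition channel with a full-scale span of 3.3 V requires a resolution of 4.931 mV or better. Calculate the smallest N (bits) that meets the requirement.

Number of steps required ≥ 3.3 V / 4.931 mV = 669.24.
Need 2^N ≥ 669.24; 2^9 = 512, 2^10 = 1024.
Minimum N = 10.

10 bits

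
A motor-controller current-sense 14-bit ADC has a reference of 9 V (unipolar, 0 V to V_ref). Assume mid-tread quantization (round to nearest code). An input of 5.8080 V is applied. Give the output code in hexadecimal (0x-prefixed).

code 0x294D (decimal 10573)

LSB = 9 V / 16384 = 0.549 mV.
Input sits at 10573.141 steps above V_low.
So the output code is 10573.
In hexadecimal (0x-prefixed): 0x294D.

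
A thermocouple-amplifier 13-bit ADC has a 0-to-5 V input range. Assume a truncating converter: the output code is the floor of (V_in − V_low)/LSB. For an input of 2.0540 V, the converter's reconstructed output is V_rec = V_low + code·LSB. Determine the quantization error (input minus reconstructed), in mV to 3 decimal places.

One LSB is 5 V / 8192 = 0.610 mV.
Scaled input = 3365.2736 LSBs, so code = 3365.
Code 3365 maps back to 0 + 3365×0.000610352 V = 2.053833 V.
V_in − V_rec = 0.000166992 V = 0.167 mV.

0.167 mV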